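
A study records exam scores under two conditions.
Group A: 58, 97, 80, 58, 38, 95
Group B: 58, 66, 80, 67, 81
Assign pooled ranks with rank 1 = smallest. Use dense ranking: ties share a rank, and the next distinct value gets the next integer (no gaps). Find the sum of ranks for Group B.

Sorted (ascending): 38, 58, 58, 58, 66, 67, 80, 80, 81, 95, 97
The 3 values of 58 share dense rank 2.
The 2 values of 80 share dense rank 5.
Remaining distinct values take the next consecutive integers.
Group B values → pooled ranks: 58→2, 66→3, 80→5, 67→4, 81→6
Rank sum = 2 + 3 + 5 + 4 + 6 = 20

20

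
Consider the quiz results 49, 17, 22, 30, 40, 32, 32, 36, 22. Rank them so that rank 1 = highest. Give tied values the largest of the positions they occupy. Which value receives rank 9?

17

Sorted (descending): 49, 40, 36, 32, 32, 30, 22, 22, 17
The 2 values of 32 occupy positions 4–5 → each gets rank 5.
The 2 values of 22 occupy positions 7–8 → each gets rank 8.
Rank 9 → value 17.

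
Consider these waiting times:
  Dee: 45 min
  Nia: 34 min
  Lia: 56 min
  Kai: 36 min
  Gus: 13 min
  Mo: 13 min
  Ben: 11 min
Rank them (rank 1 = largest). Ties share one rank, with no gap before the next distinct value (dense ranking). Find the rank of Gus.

Sorted (descending): 56, 45, 36, 34, 13, 13, 11
The 2 values of 13 share dense rank 5.
Remaining distinct values take the next consecutive integers.
Gus has value 13 min → rank 5.

5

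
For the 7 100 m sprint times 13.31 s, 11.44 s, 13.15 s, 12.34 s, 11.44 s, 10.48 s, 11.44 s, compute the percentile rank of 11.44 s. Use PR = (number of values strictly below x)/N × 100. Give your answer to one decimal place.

14.3

N = 7.
Strictly below 11.44: 1. Equal to 11.44: 3.
PR = 1/7 × 100 = 14.3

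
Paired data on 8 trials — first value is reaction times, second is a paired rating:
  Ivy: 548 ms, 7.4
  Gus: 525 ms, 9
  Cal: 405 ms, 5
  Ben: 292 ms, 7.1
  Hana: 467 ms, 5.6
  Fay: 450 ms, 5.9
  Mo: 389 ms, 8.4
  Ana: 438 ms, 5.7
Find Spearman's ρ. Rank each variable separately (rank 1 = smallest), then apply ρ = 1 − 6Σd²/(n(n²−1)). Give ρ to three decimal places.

0.190

Ranks of variable 1: 8, 7, 3, 1, 6, 5, 2, 4
Ranks of variable 2: 6, 8, 1, 5, 2, 4, 7, 3
d = r₁ − r₂: 2, -1, 2, -4, 4, 1, -5, 1
d²: 4, 1, 4, 16, 16, 1, 25, 1; Σd² = 68
ρ = 1 − 6·68/(8·63) = 1 − 408/504 = 0.190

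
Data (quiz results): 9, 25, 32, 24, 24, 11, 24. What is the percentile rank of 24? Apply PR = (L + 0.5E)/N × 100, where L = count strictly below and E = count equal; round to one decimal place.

N = 7.
Strictly below 24: 2. Equal to 24: 3.
PR = (2 + 0.5·3)/7 × 100 = 50.0

50.0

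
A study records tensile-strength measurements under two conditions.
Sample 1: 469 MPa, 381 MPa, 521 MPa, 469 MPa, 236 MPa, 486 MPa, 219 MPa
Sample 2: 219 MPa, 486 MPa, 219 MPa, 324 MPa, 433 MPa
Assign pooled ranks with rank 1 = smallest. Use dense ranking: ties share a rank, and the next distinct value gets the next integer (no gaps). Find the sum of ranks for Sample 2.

Sorted (ascending): 219, 219, 219, 236, 324, 381, 433, 469, 469, 486, 486, 521
The 3 values of 219 share dense rank 1.
The 2 values of 469 share dense rank 6.
The 2 values of 486 share dense rank 7.
Remaining distinct values take the next consecutive integers.
Sample 2 values → pooled ranks: 219→1, 486→7, 219→1, 324→3, 433→5
Rank sum = 1 + 7 + 1 + 3 + 5 = 17

17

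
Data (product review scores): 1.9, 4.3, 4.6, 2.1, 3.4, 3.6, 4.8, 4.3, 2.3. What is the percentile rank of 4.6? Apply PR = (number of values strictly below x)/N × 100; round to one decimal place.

N = 9.
Strictly below 4.6: 7. Equal to 4.6: 1.
PR = 7/9 × 100 = 77.8

77.8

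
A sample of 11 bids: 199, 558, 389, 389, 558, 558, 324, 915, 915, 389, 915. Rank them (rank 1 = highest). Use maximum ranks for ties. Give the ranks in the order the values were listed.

11, 6, 9, 9, 6, 6, 10, 3, 3, 9, 3

Sorted (descending): 915, 915, 915, 558, 558, 558, 389, 389, 389, 324, 199
The 3 values of 915 occupy positions 1–3 → each gets rank 3.
The 3 values of 558 occupy positions 4–6 → each gets rank 6.
The 3 values of 389 occupy positions 7–9 → each gets rank 9.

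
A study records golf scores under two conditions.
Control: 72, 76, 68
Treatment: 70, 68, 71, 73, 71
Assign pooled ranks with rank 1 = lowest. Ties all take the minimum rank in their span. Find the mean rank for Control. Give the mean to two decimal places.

5.00

Sorted (ascending): 68, 68, 70, 71, 71, 72, 73, 76
The 2 values of 68 occupy positions 1–2 → each gets rank 1.
The 2 values of 71 occupy positions 4–5 → each gets rank 4.
Control values → pooled ranks: 72→6, 76→8, 68→1
Mean rank = (6 + 8 + 1) / 3 = 5.00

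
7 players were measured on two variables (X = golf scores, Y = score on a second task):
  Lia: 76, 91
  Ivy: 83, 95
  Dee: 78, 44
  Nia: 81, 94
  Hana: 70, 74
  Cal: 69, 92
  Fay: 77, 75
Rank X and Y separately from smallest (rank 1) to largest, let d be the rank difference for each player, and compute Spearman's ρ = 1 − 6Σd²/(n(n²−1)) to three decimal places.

0.393

Ranks of variable 1: 3, 7, 5, 6, 2, 1, 4
Ranks of variable 2: 4, 7, 1, 6, 2, 5, 3
d = r₁ − r₂: -1, 0, 4, 0, 0, -4, 1
d²: 1, 0, 16, 0, 0, 16, 1; Σd² = 34
ρ = 1 − 6·34/(7·48) = 1 − 204/336 = 0.393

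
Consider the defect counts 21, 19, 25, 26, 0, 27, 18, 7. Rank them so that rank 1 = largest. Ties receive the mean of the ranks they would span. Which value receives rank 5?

Sorted (descending): 27, 26, 25, 21, 19, 18, 7, 0
No ties — each value takes its position as its rank.
Rank 5 → value 19.

19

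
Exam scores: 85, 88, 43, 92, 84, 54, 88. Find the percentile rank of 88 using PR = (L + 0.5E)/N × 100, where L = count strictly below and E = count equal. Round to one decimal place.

71.4

N = 7.
Strictly below 88: 4. Equal to 88: 2.
PR = (4 + 0.5·2)/7 × 100 = 71.4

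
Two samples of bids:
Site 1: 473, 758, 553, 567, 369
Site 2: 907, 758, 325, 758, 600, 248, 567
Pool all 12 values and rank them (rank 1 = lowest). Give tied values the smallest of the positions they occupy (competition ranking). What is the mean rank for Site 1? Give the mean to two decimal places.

5.40

Sorted (ascending): 248, 325, 369, 473, 553, 567, 567, 600, 758, 758, 758, 907
The 2 values of 567 occupy positions 6–7 → each gets rank 6.
The 3 values of 758 occupy positions 9–11 → each gets rank 9.
Site 1 values → pooled ranks: 473→4, 758→9, 553→5, 567→6, 369→3
Mean rank = (4 + 9 + 5 + 6 + 3) / 5 = 5.40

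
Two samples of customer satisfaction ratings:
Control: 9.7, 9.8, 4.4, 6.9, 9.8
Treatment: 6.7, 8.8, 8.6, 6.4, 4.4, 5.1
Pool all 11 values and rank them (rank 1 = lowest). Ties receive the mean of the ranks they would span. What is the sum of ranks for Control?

37.5

Sorted (ascending): 4.4, 4.4, 5.1, 6.4, 6.7, 6.9, 8.6, 8.8, 9.7, 9.8, 9.8
The 2 values of 4.4 occupy positions 1–2 → average rank (1+2)/2 = 1.5.
The 2 values of 9.8 occupy positions 10–11 → average rank (10+11)/2 = 10.5.
Control values → pooled ranks: 9.7→9, 9.8→10.5, 4.4→1.5, 6.9→6, 9.8→10.5
Rank sum = 9 + 10.5 + 1.5 + 6 + 10.5 = 37.5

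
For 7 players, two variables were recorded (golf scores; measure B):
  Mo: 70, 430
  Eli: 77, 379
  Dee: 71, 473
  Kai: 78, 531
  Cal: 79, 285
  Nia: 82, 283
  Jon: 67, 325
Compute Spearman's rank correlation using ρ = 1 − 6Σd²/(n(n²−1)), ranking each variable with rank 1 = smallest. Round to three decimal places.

Ranks of variable 1: 2, 4, 3, 5, 6, 7, 1
Ranks of variable 2: 5, 4, 6, 7, 2, 1, 3
d = r₁ − r₂: -3, 0, -3, -2, 4, 6, -2
d²: 9, 0, 9, 4, 16, 36, 4; Σd² = 78
ρ = 1 − 6·78/(7·48) = 1 − 468/336 = -0.393

-0.393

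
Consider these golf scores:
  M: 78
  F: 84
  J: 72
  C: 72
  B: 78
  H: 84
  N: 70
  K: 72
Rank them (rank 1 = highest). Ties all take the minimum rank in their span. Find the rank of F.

1

Sorted (descending): 84, 84, 78, 78, 72, 72, 72, 70
The 2 values of 84 occupy positions 1–2 → each gets rank 1.
The 2 values of 78 occupy positions 3–4 → each gets rank 3.
The 3 values of 72 occupy positions 5–7 → each gets rank 5.
F has value 84 → rank 1.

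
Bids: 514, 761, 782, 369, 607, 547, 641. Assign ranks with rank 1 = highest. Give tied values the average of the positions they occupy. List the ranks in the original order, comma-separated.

6, 2, 1, 7, 4, 5, 3

Sorted (descending): 782, 761, 641, 607, 547, 514, 369
No ties — each value takes its position as its rank.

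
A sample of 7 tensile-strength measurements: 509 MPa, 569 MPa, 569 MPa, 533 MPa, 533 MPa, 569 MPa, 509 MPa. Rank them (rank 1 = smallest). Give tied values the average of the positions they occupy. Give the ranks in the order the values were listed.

Sorted (ascending): 509, 509, 533, 533, 569, 569, 569
The 2 values of 509 occupy positions 1–2 → average rank (1+2)/2 = 1.5.
The 2 values of 533 occupy positions 3–4 → average rank (3+4)/2 = 3.5.
The 3 values of 569 occupy positions 5–7 → average rank 6.

1.5, 6, 6, 3.5, 3.5, 6, 1.5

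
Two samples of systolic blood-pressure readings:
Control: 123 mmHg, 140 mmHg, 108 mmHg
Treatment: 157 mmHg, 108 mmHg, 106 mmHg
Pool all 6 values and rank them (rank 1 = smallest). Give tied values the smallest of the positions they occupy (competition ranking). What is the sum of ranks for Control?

11

Sorted (ascending): 106, 108, 108, 123, 140, 157
The 2 values of 108 occupy positions 2–3 → each gets rank 2.
Control values → pooled ranks: 123→4, 140→5, 108→2
Rank sum = 4 + 5 + 2 = 11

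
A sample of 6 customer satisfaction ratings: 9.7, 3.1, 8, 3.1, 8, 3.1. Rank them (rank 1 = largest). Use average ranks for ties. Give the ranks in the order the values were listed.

1, 5, 2.5, 5, 2.5, 5

Sorted (descending): 9.7, 8, 8, 3.1, 3.1, 3.1
The 2 values of 8 occupy positions 2–3 → average rank (2+3)/2 = 2.5.
The 3 values of 3.1 occupy positions 4–6 → average rank 5.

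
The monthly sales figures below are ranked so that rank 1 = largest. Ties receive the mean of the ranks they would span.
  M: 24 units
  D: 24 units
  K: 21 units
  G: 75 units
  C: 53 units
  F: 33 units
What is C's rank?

Sorted (descending): 75, 53, 33, 24, 24, 21
The 2 values of 24 occupy positions 4–5 → average rank (4+5)/2 = 4.5.
C has value 53 units → rank 2.

2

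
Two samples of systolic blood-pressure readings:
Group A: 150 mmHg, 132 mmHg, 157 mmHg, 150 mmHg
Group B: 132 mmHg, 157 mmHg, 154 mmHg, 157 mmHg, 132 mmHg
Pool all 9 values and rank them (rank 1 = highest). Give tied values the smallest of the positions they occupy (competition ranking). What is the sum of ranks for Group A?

18

Sorted (descending): 157, 157, 157, 154, 150, 150, 132, 132, 132
The 3 values of 157 occupy positions 1–3 → each gets rank 1.
The 2 values of 150 occupy positions 5–6 → each gets rank 5.
The 3 values of 132 occupy positions 7–9 → each gets rank 7.
Group A values → pooled ranks: 150→5, 132→7, 157→1, 150→5
Rank sum = 5 + 7 + 1 + 5 = 18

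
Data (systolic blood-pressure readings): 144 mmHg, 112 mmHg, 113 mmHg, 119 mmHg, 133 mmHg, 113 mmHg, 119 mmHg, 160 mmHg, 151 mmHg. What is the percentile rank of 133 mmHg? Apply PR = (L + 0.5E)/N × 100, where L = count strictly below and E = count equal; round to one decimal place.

61.1

N = 9.
Strictly below 133: 5. Equal to 133: 1.
PR = (5 + 0.5·1)/9 × 100 = 61.1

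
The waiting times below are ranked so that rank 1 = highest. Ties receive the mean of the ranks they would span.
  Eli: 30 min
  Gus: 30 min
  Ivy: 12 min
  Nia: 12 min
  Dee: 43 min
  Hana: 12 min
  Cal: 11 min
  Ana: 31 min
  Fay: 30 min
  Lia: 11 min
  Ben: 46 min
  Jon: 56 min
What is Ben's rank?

Sorted (descending): 56, 46, 43, 31, 30, 30, 30, 12, 12, 12, 11, 11
The 3 values of 30 occupy positions 5–7 → average rank 6.
The 3 values of 12 occupy positions 8–10 → average rank 9.
The 2 values of 11 occupy positions 11–12 → average rank (11+12)/2 = 11.5.
Ben has value 46 min → rank 2.

2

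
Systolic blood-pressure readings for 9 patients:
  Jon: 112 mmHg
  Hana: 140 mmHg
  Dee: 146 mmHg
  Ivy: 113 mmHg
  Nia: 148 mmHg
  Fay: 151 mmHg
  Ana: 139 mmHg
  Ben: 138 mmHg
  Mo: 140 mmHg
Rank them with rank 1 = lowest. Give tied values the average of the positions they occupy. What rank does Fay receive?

9

Sorted (ascending): 112, 113, 138, 139, 140, 140, 146, 148, 151
The 2 values of 140 occupy positions 5–6 → average rank (5+6)/2 = 5.5.
Fay has value 151 mmHg → rank 9.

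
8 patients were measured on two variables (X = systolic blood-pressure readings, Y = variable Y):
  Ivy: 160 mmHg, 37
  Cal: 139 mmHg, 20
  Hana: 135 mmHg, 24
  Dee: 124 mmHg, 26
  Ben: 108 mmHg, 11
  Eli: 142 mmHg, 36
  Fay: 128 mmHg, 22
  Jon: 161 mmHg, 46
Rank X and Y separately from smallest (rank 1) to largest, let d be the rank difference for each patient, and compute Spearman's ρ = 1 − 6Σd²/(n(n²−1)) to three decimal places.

0.786

Ranks of variable 1: 7, 5, 4, 2, 1, 6, 3, 8
Ranks of variable 2: 7, 2, 4, 5, 1, 6, 3, 8
d = r₁ − r₂: 0, 3, 0, -3, 0, 0, 0, 0
d²: 0, 9, 0, 9, 0, 0, 0, 0; Σd² = 18
ρ = 1 − 6·18/(8·63) = 1 − 108/504 = 0.786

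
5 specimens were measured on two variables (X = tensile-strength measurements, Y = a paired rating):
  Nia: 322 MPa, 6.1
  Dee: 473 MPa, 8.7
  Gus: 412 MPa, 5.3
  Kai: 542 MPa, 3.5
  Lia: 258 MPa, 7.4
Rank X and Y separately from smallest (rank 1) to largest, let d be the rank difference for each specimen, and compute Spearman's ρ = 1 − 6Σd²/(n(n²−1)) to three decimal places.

Ranks of variable 1: 2, 4, 3, 5, 1
Ranks of variable 2: 3, 5, 2, 1, 4
d = r₁ − r₂: -1, -1, 1, 4, -3
d²: 1, 1, 1, 16, 9; Σd² = 28
ρ = 1 − 6·28/(5·24) = 1 − 168/120 = -0.400

-0.400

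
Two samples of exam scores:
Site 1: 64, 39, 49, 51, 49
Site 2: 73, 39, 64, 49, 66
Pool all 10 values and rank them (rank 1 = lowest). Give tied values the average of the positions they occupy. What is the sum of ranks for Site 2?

Sorted (ascending): 39, 39, 49, 49, 49, 51, 64, 64, 66, 73
The 2 values of 39 occupy positions 1–2 → average rank (1+2)/2 = 1.5.
The 3 values of 49 occupy positions 3–5 → average rank 4.
The 2 values of 64 occupy positions 7–8 → average rank (7+8)/2 = 7.5.
Site 2 values → pooled ranks: 73→10, 39→1.5, 64→7.5, 49→4, 66→9
Rank sum = 10 + 1.5 + 7.5 + 4 + 9 = 32

32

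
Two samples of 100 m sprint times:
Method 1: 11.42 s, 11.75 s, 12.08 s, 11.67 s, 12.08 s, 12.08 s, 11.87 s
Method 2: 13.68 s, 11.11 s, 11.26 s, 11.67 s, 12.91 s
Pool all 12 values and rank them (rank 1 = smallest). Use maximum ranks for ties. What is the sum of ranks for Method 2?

31

Sorted (ascending): 11.11, 11.26, 11.42, 11.67, 11.67, 11.75, 11.87, 12.08, 12.08, 12.08, 12.91, 13.68
The 2 values of 11.67 occupy positions 4–5 → each gets rank 5.
The 3 values of 12.08 occupy positions 8–10 → each gets rank 10.
Method 2 values → pooled ranks: 13.68→12, 11.11→1, 11.26→2, 11.67→5, 12.91→11
Rank sum = 12 + 1 + 2 + 5 + 11 = 31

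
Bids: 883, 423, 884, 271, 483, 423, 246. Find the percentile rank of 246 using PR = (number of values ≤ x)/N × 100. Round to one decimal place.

14.3

N = 7.
Strictly below 246: 0. Equal to 246: 1.
PR = 1/7 × 100 = 14.3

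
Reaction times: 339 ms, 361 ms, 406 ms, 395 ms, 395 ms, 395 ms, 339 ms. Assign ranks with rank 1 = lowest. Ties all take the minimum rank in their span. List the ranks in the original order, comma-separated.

1, 3, 7, 4, 4, 4, 1

Sorted (ascending): 339, 339, 361, 395, 395, 395, 406
The 2 values of 339 occupy positions 1–2 → each gets rank 1.
The 3 values of 395 occupy positions 4–6 → each gets rank 4.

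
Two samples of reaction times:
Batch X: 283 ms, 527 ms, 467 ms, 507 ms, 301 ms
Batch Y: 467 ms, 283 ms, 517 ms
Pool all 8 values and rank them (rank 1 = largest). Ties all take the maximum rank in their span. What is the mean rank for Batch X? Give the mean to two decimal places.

Sorted (descending): 527, 517, 507, 467, 467, 301, 283, 283
The 2 values of 467 occupy positions 4–5 → each gets rank 5.
The 2 values of 283 occupy positions 7–8 → each gets rank 8.
Batch X values → pooled ranks: 283→8, 527→1, 467→5, 507→3, 301→6
Mean rank = (8 + 1 + 5 + 3 + 6) / 5 = 4.60

4.60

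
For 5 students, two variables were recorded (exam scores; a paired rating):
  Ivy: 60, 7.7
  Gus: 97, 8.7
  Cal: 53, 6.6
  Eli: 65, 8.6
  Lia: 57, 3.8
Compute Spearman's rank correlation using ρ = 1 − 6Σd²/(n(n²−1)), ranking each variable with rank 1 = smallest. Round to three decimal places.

0.900

Ranks of variable 1: 3, 5, 1, 4, 2
Ranks of variable 2: 3, 5, 2, 4, 1
d = r₁ − r₂: 0, 0, -1, 0, 1
d²: 0, 0, 1, 0, 1; Σd² = 2
ρ = 1 − 6·2/(5·24) = 1 − 12/120 = 0.900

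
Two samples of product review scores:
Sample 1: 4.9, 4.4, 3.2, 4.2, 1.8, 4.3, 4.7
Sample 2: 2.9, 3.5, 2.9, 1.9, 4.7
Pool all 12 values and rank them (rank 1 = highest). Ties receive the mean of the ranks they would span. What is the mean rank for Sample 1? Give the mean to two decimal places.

Sorted (descending): 4.9, 4.7, 4.7, 4.4, 4.3, 4.2, 3.5, 3.2, 2.9, 2.9, 1.9, 1.8
The 2 values of 4.7 occupy positions 2–3 → average rank (2+3)/2 = 2.5.
The 2 values of 2.9 occupy positions 9–10 → average rank (9+10)/2 = 9.5.
Sample 1 values → pooled ranks: 4.9→1, 4.4→4, 3.2→8, 4.2→6, 1.8→12, 4.3→5, 4.7→2.5
Mean rank = (1 + 4 + 8 + 6 + 12 + 5 + 2.5) / 7 = 5.50

5.50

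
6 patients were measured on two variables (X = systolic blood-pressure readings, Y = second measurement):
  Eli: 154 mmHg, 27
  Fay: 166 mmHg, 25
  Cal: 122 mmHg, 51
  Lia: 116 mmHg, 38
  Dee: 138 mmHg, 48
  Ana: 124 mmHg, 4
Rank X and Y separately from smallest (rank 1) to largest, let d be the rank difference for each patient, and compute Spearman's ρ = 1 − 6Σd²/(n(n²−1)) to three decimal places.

Ranks of variable 1: 5, 6, 2, 1, 4, 3
Ranks of variable 2: 3, 2, 6, 4, 5, 1
d = r₁ − r₂: 2, 4, -4, -3, -1, 2
d²: 4, 16, 16, 9, 1, 4; Σd² = 50
ρ = 1 − 6·50/(6·35) = 1 − 300/210 = -0.429

-0.429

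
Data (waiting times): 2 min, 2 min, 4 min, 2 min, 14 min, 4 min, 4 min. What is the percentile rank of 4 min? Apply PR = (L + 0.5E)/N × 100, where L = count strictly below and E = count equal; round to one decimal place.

N = 7.
Strictly below 4: 3. Equal to 4: 3.
PR = (3 + 0.5·3)/7 × 100 = 64.3

64.3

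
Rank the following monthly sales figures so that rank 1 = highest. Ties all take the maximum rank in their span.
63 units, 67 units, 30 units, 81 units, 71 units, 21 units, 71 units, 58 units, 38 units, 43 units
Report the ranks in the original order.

5, 4, 9, 1, 3, 10, 3, 6, 8, 7

Sorted (descending): 81, 71, 71, 67, 63, 58, 43, 38, 30, 21
The 2 values of 71 occupy positions 2–3 → each gets rank 3.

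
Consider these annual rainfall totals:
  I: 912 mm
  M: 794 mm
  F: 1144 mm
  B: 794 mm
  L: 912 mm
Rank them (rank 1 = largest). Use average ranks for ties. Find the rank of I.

2.5

Sorted (descending): 1144, 912, 912, 794, 794
The 2 values of 912 occupy positions 2–3 → average rank (2+3)/2 = 2.5.
The 2 values of 794 occupy positions 4–5 → average rank (4+5)/2 = 4.5.
I has value 912 mm → rank 2.5.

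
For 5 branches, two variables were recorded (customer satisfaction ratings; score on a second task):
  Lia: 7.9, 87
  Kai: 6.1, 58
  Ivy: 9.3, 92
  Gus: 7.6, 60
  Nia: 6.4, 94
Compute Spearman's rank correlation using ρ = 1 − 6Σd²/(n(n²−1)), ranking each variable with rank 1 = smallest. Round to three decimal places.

0.400

Ranks of variable 1: 4, 1, 5, 3, 2
Ranks of variable 2: 3, 1, 4, 2, 5
d = r₁ − r₂: 1, 0, 1, 1, -3
d²: 1, 0, 1, 1, 9; Σd² = 12
ρ = 1 − 6·12/(5·24) = 1 − 72/120 = 0.400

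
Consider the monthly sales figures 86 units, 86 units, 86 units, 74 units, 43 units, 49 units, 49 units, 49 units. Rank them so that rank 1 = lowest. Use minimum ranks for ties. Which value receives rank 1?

43

Sorted (ascending): 43, 49, 49, 49, 74, 86, 86, 86
The 3 values of 49 occupy positions 2–4 → each gets rank 2.
The 3 values of 86 occupy positions 6–8 → each gets rank 6.
Rank 1 → value 43.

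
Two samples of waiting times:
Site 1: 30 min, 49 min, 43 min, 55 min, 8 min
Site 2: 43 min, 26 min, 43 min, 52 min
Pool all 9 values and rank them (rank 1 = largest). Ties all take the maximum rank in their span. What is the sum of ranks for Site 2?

Sorted (descending): 55, 52, 49, 43, 43, 43, 30, 26, 8
The 3 values of 43 occupy positions 4–6 → each gets rank 6.
Site 2 values → pooled ranks: 43→6, 26→8, 43→6, 52→2
Rank sum = 6 + 8 + 6 + 2 = 22

22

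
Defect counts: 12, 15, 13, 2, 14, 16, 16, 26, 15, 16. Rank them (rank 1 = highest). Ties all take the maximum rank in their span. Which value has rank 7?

14

Sorted (descending): 26, 16, 16, 16, 15, 15, 14, 13, 12, 2
The 3 values of 16 occupy positions 2–4 → each gets rank 4.
The 2 values of 15 occupy positions 5–6 → each gets rank 6.
Rank 7 → value 14.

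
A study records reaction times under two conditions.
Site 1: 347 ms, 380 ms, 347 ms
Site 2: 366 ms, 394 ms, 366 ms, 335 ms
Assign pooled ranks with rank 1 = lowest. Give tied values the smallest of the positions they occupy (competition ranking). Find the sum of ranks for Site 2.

16

Sorted (ascending): 335, 347, 347, 366, 366, 380, 394
The 2 values of 347 occupy positions 2–3 → each gets rank 2.
The 2 values of 366 occupy positions 4–5 → each gets rank 4.
Site 2 values → pooled ranks: 366→4, 394→7, 366→4, 335→1
Rank sum = 4 + 7 + 4 + 1 = 16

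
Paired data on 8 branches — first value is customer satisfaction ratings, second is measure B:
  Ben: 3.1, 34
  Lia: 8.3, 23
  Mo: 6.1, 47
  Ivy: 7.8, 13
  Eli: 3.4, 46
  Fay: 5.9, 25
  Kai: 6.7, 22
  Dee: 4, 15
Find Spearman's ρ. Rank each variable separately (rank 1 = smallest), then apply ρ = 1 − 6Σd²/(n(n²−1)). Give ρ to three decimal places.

-0.452

Ranks of variable 1: 1, 8, 5, 7, 2, 4, 6, 3
Ranks of variable 2: 6, 4, 8, 1, 7, 5, 3, 2
d = r₁ − r₂: -5, 4, -3, 6, -5, -1, 3, 1
d²: 25, 16, 9, 36, 25, 1, 9, 1; Σd² = 122
ρ = 1 − 6·122/(8·63) = 1 − 732/504 = -0.452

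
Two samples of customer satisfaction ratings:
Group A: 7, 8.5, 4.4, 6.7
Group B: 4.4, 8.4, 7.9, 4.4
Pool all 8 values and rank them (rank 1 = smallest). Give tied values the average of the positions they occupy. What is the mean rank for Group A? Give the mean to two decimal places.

Sorted (ascending): 4.4, 4.4, 4.4, 6.7, 7, 7.9, 8.4, 8.5
The 3 values of 4.4 occupy positions 1–3 → average rank 2.
Group A values → pooled ranks: 7→5, 8.5→8, 4.4→2, 6.7→4
Mean rank = (5 + 8 + 2 + 4) / 4 = 4.75

4.75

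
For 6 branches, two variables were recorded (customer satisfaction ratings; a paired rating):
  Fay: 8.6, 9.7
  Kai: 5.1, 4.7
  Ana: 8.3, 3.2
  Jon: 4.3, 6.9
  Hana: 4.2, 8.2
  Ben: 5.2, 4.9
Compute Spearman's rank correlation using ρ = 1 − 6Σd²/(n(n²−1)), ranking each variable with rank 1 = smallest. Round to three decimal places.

-0.086

Ranks of variable 1: 6, 3, 5, 2, 1, 4
Ranks of variable 2: 6, 2, 1, 4, 5, 3
d = r₁ − r₂: 0, 1, 4, -2, -4, 1
d²: 0, 1, 16, 4, 16, 1; Σd² = 38
ρ = 1 − 6·38/(6·35) = 1 − 228/210 = -0.086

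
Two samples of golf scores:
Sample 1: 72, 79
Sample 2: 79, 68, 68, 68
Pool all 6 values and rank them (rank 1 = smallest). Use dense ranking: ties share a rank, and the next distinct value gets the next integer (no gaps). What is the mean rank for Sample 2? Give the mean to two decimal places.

Sorted (ascending): 68, 68, 68, 72, 79, 79
The 3 values of 68 share dense rank 1.
The 2 values of 79 share dense rank 3.
Remaining distinct values take the next consecutive integers.
Sample 2 values → pooled ranks: 79→3, 68→1, 68→1, 68→1
Mean rank = (3 + 1 + 1 + 1) / 4 = 1.50

1.50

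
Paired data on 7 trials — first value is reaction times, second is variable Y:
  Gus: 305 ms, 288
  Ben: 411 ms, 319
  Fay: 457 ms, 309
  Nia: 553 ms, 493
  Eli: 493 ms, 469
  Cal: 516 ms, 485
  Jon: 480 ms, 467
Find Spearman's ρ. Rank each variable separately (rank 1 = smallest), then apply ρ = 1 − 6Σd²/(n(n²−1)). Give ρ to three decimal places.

0.964

Ranks of variable 1: 1, 2, 3, 7, 5, 6, 4
Ranks of variable 2: 1, 3, 2, 7, 5, 6, 4
d = r₁ − r₂: 0, -1, 1, 0, 0, 0, 0
d²: 0, 1, 1, 0, 0, 0, 0; Σd² = 2
ρ = 1 − 6·2/(7·48) = 1 − 12/336 = 0.964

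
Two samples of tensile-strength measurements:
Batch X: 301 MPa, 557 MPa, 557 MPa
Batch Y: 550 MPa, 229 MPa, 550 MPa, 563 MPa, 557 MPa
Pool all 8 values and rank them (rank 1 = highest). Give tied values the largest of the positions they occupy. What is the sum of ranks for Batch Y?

Sorted (descending): 563, 557, 557, 557, 550, 550, 301, 229
The 3 values of 557 occupy positions 2–4 → each gets rank 4.
The 2 values of 550 occupy positions 5–6 → each gets rank 6.
Batch Y values → pooled ranks: 550→6, 229→8, 550→6, 563→1, 557→4
Rank sum = 6 + 8 + 6 + 1 + 4 = 25

25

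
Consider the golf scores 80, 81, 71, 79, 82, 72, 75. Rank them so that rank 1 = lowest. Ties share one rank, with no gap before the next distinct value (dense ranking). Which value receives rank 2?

Sorted (ascending): 71, 72, 75, 79, 80, 81, 82
No ties — each value takes its position as its rank.
Rank 2 → value 72.

72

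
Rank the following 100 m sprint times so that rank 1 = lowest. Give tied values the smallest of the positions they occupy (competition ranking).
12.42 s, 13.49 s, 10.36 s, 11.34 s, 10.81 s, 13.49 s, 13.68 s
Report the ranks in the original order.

4, 5, 1, 3, 2, 5, 7

Sorted (ascending): 10.36, 10.81, 11.34, 12.42, 13.49, 13.49, 13.68
The 2 values of 13.49 occupy positions 5–6 → each gets rank 5.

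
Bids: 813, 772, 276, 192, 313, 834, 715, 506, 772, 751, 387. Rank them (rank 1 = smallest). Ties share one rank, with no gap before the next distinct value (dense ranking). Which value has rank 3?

313

Sorted (ascending): 192, 276, 313, 387, 506, 715, 751, 772, 772, 813, 834
The 2 values of 772 share dense rank 8.
Remaining distinct values take the next consecutive integers.
Rank 3 → value 313.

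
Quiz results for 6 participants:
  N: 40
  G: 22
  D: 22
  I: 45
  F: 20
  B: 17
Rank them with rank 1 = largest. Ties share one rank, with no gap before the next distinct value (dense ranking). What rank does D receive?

Sorted (descending): 45, 40, 22, 22, 20, 17
The 2 values of 22 share dense rank 3.
Remaining distinct values take the next consecutive integers.
D has value 22 → rank 3.

3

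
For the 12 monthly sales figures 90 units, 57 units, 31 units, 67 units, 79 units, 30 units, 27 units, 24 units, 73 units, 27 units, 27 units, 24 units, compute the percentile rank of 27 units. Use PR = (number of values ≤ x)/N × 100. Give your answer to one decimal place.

N = 12.
Strictly below 27: 2. Equal to 27: 3.
PR = 5/12 × 100 = 41.7

41.7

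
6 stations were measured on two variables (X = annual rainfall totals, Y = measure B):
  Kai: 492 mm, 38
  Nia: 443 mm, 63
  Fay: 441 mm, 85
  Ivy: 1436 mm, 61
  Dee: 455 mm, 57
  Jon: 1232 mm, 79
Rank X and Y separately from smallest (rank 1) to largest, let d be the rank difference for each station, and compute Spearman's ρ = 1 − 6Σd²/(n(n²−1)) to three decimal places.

Ranks of variable 1: 4, 2, 1, 6, 3, 5
Ranks of variable 2: 1, 4, 6, 3, 2, 5
d = r₁ − r₂: 3, -2, -5, 3, 1, 0
d²: 9, 4, 25, 9, 1, 0; Σd² = 48
ρ = 1 − 6·48/(6·35) = 1 − 288/210 = -0.371

-0.371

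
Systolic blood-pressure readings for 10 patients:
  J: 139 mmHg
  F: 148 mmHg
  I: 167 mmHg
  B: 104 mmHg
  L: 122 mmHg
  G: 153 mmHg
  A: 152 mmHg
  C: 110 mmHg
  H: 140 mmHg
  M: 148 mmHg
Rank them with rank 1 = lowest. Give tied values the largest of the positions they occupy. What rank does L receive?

Sorted (ascending): 104, 110, 122, 139, 140, 148, 148, 152, 153, 167
The 2 values of 148 occupy positions 6–7 → each gets rank 7.
L has value 122 mmHg → rank 3.

3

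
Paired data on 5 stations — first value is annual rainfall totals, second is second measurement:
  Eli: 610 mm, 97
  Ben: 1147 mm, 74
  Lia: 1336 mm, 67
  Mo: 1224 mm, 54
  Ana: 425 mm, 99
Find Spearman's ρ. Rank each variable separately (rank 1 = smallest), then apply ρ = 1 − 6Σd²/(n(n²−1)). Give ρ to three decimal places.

-0.900

Ranks of variable 1: 2, 3, 5, 4, 1
Ranks of variable 2: 4, 3, 2, 1, 5
d = r₁ − r₂: -2, 0, 3, 3, -4
d²: 4, 0, 9, 9, 16; Σd² = 38
ρ = 1 − 6·38/(5·24) = 1 − 228/120 = -0.900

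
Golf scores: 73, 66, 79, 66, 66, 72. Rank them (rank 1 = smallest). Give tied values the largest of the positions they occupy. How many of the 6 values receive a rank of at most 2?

Sorted (ascending): 66, 66, 66, 72, 73, 79
The 3 values of 66 occupy positions 1–3 → each gets rank 3.
Ranks ≤ 2: {} → 0 values.

0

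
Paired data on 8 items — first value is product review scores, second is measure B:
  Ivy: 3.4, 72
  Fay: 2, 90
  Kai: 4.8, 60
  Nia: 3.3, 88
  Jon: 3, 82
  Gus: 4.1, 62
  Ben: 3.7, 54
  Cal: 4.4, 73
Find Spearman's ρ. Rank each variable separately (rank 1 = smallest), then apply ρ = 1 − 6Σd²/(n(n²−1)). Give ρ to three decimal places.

-0.738

Ranks of variable 1: 4, 1, 8, 3, 2, 6, 5, 7
Ranks of variable 2: 4, 8, 2, 7, 6, 3, 1, 5
d = r₁ − r₂: 0, -7, 6, -4, -4, 3, 4, 2
d²: 0, 49, 36, 16, 16, 9, 16, 4; Σd² = 146
ρ = 1 − 6·146/(8·63) = 1 − 876/504 = -0.738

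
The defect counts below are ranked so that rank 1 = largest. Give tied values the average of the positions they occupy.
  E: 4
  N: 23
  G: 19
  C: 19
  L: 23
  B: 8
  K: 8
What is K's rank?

Sorted (descending): 23, 23, 19, 19, 8, 8, 4
The 2 values of 23 occupy positions 1–2 → average rank (1+2)/2 = 1.5.
The 2 values of 19 occupy positions 3–4 → average rank (3+4)/2 = 3.5.
The 2 values of 8 occupy positions 5–6 → average rank (5+6)/2 = 5.5.
K has value 8 → rank 5.5.

5.5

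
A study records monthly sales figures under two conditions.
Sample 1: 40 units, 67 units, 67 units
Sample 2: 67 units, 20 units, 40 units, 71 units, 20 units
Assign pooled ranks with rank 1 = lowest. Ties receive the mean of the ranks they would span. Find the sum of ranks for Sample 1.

Sorted (ascending): 20, 20, 40, 40, 67, 67, 67, 71
The 2 values of 20 occupy positions 1–2 → average rank (1+2)/2 = 1.5.
The 2 values of 40 occupy positions 3–4 → average rank (3+4)/2 = 3.5.
The 3 values of 67 occupy positions 5–7 → average rank 6.
Sample 1 values → pooled ranks: 40→3.5, 67→6, 67→6
Rank sum = 3.5 + 6 + 6 = 15.5

15.5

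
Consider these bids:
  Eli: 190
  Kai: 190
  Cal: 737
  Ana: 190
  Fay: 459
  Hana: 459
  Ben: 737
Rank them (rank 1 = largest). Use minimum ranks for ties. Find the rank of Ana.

Sorted (descending): 737, 737, 459, 459, 190, 190, 190
The 2 values of 737 occupy positions 1–2 → each gets rank 1.
The 2 values of 459 occupy positions 3–4 → each gets rank 3.
The 3 values of 190 occupy positions 5–7 → each gets rank 5.
Ana has value 190 → rank 5.

5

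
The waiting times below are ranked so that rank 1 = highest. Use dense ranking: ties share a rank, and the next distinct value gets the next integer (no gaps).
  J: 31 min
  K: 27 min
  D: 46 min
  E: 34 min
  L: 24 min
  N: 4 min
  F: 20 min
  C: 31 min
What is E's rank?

2

Sorted (descending): 46, 34, 31, 31, 27, 24, 20, 4
The 2 values of 31 share dense rank 3.
Remaining distinct values take the next consecutive integers.
E has value 34 min → rank 2.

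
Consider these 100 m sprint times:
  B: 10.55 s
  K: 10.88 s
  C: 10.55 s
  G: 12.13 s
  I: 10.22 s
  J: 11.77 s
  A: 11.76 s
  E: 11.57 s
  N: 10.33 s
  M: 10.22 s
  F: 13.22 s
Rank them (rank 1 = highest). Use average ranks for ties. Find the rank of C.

7.5

Sorted (descending): 13.22, 12.13, 11.77, 11.76, 11.57, 10.88, 10.55, 10.55, 10.33, 10.22, 10.22
The 2 values of 10.55 occupy positions 7–8 → average rank (7+8)/2 = 7.5.
The 2 values of 10.22 occupy positions 10–11 → average rank (10+11)/2 = 10.5.
C has value 10.55 s → rank 7.5.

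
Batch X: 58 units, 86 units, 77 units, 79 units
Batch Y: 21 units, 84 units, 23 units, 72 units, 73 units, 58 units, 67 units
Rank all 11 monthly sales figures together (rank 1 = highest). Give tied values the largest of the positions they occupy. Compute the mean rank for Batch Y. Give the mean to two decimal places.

7.14

Sorted (descending): 86, 84, 79, 77, 73, 72, 67, 58, 58, 23, 21
The 2 values of 58 occupy positions 8–9 → each gets rank 9.
Batch Y values → pooled ranks: 21→11, 84→2, 23→10, 72→6, 73→5, 58→9, 67→7
Mean rank = (11 + 2 + 10 + 6 + 5 + 9 + 7) / 7 = 7.14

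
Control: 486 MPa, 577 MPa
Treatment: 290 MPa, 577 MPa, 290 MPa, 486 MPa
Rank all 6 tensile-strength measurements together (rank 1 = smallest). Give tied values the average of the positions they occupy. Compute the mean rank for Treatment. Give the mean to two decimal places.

Sorted (ascending): 290, 290, 486, 486, 577, 577
The 2 values of 290 occupy positions 1–2 → average rank (1+2)/2 = 1.5.
The 2 values of 486 occupy positions 3–4 → average rank (3+4)/2 = 3.5.
The 2 values of 577 occupy positions 5–6 → average rank (5+6)/2 = 5.5.
Treatment values → pooled ranks: 290→1.5, 577→5.5, 290→1.5, 486→3.5
Mean rank = (1.5 + 5.5 + 1.5 + 3.5) / 4 = 3.00

3.00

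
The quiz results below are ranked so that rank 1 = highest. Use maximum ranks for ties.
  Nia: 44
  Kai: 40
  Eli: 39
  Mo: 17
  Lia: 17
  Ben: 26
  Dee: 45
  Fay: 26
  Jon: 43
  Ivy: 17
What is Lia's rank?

Sorted (descending): 45, 44, 43, 40, 39, 26, 26, 17, 17, 17
The 2 values of 26 occupy positions 6–7 → each gets rank 7.
The 3 values of 17 occupy positions 8–10 → each gets rank 10.
Lia has value 17 → rank 10.

10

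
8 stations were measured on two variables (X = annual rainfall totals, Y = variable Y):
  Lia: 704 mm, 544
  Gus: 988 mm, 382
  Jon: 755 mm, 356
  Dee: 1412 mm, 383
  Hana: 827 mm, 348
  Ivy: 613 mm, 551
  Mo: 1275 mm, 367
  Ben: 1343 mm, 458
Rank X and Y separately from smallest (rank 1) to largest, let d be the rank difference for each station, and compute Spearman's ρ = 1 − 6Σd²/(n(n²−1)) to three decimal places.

-0.238

Ranks of variable 1: 2, 5, 3, 8, 4, 1, 6, 7
Ranks of variable 2: 7, 4, 2, 5, 1, 8, 3, 6
d = r₁ − r₂: -5, 1, 1, 3, 3, -7, 3, 1
d²: 25, 1, 1, 9, 9, 49, 9, 1; Σd² = 104
ρ = 1 − 6·104/(8·63) = 1 − 624/504 = -0.238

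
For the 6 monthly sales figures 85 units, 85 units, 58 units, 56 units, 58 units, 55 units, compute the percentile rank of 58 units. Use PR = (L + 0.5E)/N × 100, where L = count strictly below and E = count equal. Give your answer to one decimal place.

N = 6.
Strictly below 58: 2. Equal to 58: 2.
PR = (2 + 0.5·2)/6 × 100 = 50.0

50.0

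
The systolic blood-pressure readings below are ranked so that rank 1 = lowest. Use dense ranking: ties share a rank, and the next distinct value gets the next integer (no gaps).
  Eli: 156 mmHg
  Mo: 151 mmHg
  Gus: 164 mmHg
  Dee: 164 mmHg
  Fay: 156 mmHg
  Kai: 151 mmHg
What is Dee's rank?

Sorted (ascending): 151, 151, 156, 156, 164, 164
The 2 values of 151 share dense rank 1.
The 2 values of 156 share dense rank 2.
The 2 values of 164 share dense rank 3.
Dee has value 164 mmHg → rank 3.

3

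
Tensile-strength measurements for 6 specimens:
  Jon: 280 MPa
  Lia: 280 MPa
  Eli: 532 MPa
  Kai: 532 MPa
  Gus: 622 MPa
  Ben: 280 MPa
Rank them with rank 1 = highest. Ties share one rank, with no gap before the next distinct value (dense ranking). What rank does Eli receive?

Sorted (descending): 622, 532, 532, 280, 280, 280
The 2 values of 532 share dense rank 2.
The 3 values of 280 share dense rank 3.
Remaining distinct values take the next consecutive integers.
Eli has value 532 MPa → rank 2.

2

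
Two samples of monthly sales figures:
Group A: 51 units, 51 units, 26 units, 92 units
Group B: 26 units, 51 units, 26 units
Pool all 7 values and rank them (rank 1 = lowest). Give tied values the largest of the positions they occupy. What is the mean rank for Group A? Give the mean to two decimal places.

Sorted (ascending): 26, 26, 26, 51, 51, 51, 92
The 3 values of 26 occupy positions 1–3 → each gets rank 3.
The 3 values of 51 occupy positions 4–6 → each gets rank 6.
Group A values → pooled ranks: 51→6, 51→6, 26→3, 92→7
Mean rank = (6 + 6 + 3 + 7) / 4 = 5.50

5.50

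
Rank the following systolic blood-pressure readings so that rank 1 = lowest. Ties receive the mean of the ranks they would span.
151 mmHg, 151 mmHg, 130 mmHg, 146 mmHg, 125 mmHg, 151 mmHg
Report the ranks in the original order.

5, 5, 2, 3, 1, 5

Sorted (ascending): 125, 130, 146, 151, 151, 151
The 3 values of 151 occupy positions 4–6 → average rank 5.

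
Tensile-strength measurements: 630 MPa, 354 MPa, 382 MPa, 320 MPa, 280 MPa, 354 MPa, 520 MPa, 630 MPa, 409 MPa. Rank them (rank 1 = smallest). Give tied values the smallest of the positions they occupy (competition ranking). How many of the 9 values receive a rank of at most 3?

Sorted (ascending): 280, 320, 354, 354, 382, 409, 520, 630, 630
The 2 values of 354 occupy positions 3–4 → each gets rank 3.
The 2 values of 630 occupy positions 8–9 → each gets rank 8.
Ranks ≤ 3: {1, 2, 3, 3} → 4 values.

4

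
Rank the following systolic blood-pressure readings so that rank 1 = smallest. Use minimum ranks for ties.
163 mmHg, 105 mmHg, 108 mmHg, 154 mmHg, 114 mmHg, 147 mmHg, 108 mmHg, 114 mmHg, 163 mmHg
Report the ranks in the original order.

Sorted (ascending): 105, 108, 108, 114, 114, 147, 154, 163, 163
The 2 values of 108 occupy positions 2–3 → each gets rank 2.
The 2 values of 114 occupy positions 4–5 → each gets rank 4.
The 2 values of 163 occupy positions 8–9 → each gets rank 8.

8, 1, 2, 7, 4, 6, 2, 4, 8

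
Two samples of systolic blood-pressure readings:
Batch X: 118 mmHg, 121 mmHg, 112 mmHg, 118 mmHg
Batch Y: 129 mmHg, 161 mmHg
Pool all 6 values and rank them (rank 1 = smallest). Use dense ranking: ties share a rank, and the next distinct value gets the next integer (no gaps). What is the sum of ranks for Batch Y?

Sorted (ascending): 112, 118, 118, 121, 129, 161
The 2 values of 118 share dense rank 2.
Remaining distinct values take the next consecutive integers.
Batch Y values → pooled ranks: 129→4, 161→5
Rank sum = 4 + 5 = 9

9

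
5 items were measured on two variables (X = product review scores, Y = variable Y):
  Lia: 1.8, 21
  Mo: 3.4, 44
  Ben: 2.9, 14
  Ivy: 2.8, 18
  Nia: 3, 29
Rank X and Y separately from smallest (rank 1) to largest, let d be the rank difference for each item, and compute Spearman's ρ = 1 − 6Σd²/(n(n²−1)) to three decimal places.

0.600

Ranks of variable 1: 1, 5, 3, 2, 4
Ranks of variable 2: 3, 5, 1, 2, 4
d = r₁ − r₂: -2, 0, 2, 0, 0
d²: 4, 0, 4, 0, 0; Σd² = 8
ρ = 1 − 6·8/(5·24) = 1 − 48/120 = 0.600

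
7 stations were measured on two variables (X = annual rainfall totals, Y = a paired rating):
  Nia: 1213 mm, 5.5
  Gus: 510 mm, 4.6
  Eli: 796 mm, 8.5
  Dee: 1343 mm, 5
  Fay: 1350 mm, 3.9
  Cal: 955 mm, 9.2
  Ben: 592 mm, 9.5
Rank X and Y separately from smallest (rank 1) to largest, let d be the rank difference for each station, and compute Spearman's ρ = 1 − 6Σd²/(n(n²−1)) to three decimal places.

Ranks of variable 1: 5, 1, 3, 6, 7, 4, 2
Ranks of variable 2: 4, 2, 5, 3, 1, 6, 7
d = r₁ − r₂: 1, -1, -2, 3, 6, -2, -5
d²: 1, 1, 4, 9, 36, 4, 25; Σd² = 80
ρ = 1 − 6·80/(7·48) = 1 − 480/336 = -0.429

-0.429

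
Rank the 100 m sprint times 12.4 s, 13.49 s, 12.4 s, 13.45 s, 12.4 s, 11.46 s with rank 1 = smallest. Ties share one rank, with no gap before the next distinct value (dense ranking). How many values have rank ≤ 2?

Sorted (ascending): 11.46, 12.4, 12.4, 12.4, 13.45, 13.49
The 3 values of 12.4 share dense rank 2.
Remaining distinct values take the next consecutive integers.
Ranks ≤ 2: {1, 2, 2, 2} → 4 values.

4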